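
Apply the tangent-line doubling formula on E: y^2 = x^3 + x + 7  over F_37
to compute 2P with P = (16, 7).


Doubling: s = (3 x1^2 + a) / (2 y1)
s = (3*16^2 + 1) / (2*7) mod 37 = 10
x3 = s^2 - 2 x1 mod 37 = 10^2 - 2*16 = 31
y3 = s (x1 - x3) - y1 mod 37 = 10 * (16 - 31) - 7 = 28

2P = (31, 28)


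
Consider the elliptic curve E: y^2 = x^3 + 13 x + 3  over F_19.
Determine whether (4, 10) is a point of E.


Check whether y^2 = x^3 + 13 x + 3 (mod 19) for (x, y) = (4, 10).
LHS: y^2 = 10^2 mod 19 = 5
RHS: x^3 + 13 x + 3 = 4^3 + 13*4 + 3 mod 19 = 5
LHS = RHS

Yes, on the curve


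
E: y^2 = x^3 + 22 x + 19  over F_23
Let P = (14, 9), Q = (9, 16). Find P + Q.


P != Q, so use the chord formula.
s = (y2 - y1) / (x2 - x1) = (7) / (18) mod 23 = 17
x3 = s^2 - x1 - x2 mod 23 = 17^2 - 14 - 9 = 13
y3 = s (x1 - x3) - y1 mod 23 = 17 * (14 - 13) - 9 = 8

P + Q = (13, 8)


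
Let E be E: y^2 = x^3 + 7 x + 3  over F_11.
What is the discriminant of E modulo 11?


4 a^3 + 27 b^2 = 4*7^3 + 27*3^2 = 1372 + 243 = 1615
Delta = -16 * (1615) = -25840
Delta mod 11 = 10

Delta = 10 (mod 11)


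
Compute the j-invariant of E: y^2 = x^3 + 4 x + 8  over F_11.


Delta = -16(4 a^3 + 27 b^2) mod 11 = 2
-1728 * (4 a)^3 = -1728 * (4*4)^3 mod 11 = 7
j = 7 * 2^(-1) mod 11 = 9

j = 9 (mod 11)


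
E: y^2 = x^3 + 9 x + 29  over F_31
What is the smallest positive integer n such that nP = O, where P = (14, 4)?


Compute successive multiples of P until we hit O:
  1P = (14, 4)
  2P = (4, 6)
  3P = (18, 3)
  4P = (1, 16)
  5P = (13, 7)
  6P = (13, 24)
  7P = (1, 15)
  8P = (18, 28)
  ... (continuing to 11P)
  11P = O

ord(P) = 11


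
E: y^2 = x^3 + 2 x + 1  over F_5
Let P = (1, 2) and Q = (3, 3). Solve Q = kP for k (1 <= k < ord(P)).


Enumerate multiples of P until we hit Q = (3, 3):
  1P = (1, 2)
  2P = (3, 3)
Match found at i = 2.

k = 2


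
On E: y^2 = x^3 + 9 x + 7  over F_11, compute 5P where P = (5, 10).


k = 5 = 101_2 (binary, LSB first: 101)
Double-and-add from P = (5, 10):
  bit 0 = 1: acc = O + (5, 10) = (5, 10)
  bit 1 = 0: acc unchanged = (5, 10)
  bit 2 = 1: acc = (5, 10) + (5, 10) = (5, 1)

5P = (5, 1)


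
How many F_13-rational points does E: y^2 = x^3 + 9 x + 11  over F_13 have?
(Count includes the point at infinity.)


For each x in F_13, count y with y^2 = x^3 + 9 x + 11 mod 13:
  x = 3: RHS = 0, y in [0]  -> 1 point(s)
  x = 5: RHS = 12, y in [5, 8]  -> 2 point(s)
  x = 7: RHS = 1, y in [1, 12]  -> 2 point(s)
  x = 8: RHS = 10, y in [6, 7]  -> 2 point(s)
  x = 10: RHS = 9, y in [3, 10]  -> 2 point(s)
  x = 12: RHS = 1, y in [1, 12]  -> 2 point(s)
Affine points: 11. Add the point at infinity: total = 12.

#E(F_13) = 12


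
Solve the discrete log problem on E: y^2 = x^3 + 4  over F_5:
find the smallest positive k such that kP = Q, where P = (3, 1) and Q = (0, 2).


Enumerate multiples of P until we hit Q = (0, 2):
  1P = (3, 1)
  2P = (0, 2)
Match found at i = 2.

k = 2


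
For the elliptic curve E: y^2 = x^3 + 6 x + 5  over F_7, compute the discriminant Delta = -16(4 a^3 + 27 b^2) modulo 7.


4 a^3 + 27 b^2 = 4*6^3 + 27*5^2 = 864 + 675 = 1539
Delta = -16 * (1539) = -24624
Delta mod 7 = 2

Delta = 2 (mod 7)


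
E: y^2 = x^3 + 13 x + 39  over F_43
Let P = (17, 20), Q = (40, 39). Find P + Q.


P != Q, so use the chord formula.
s = (y2 - y1) / (x2 - x1) = (19) / (23) mod 43 = 27
x3 = s^2 - x1 - x2 mod 43 = 27^2 - 17 - 40 = 27
y3 = s (x1 - x3) - y1 mod 43 = 27 * (17 - 27) - 20 = 11

P + Q = (27, 11)


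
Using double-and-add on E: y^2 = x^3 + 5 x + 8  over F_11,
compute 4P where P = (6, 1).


k = 4 = 100_2 (binary, LSB first: 001)
Double-and-add from P = (6, 1):
  bit 0 = 0: acc unchanged = O
  bit 1 = 0: acc unchanged = O
  bit 2 = 1: acc = O + (6, 10) = (6, 10)

4P = (6, 10)


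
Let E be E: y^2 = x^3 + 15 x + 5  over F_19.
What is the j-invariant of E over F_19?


Delta = -16(4 a^3 + 27 b^2) mod 19 = 3
-1728 * (4 a)^3 = -1728 * (4*15)^3 mod 19 = 8
j = 8 * 3^(-1) mod 19 = 9

j = 9 (mod 19)


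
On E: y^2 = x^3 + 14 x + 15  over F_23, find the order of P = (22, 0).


Compute successive multiples of P until we hit O:
  1P = (22, 0)
  2P = O

ord(P) = 2


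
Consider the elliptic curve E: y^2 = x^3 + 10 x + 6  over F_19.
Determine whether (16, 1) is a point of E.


Check whether y^2 = x^3 + 10 x + 6 (mod 19) for (x, y) = (16, 1).
LHS: y^2 = 1^2 mod 19 = 1
RHS: x^3 + 10 x + 6 = 16^3 + 10*16 + 6 mod 19 = 6
LHS != RHS

No, not on the curve


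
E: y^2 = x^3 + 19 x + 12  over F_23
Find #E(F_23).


For each x in F_23, count y with y^2 = x^3 + 19 x + 12 mod 23:
  x = 0: RHS = 12, y in [9, 14]  -> 2 point(s)
  x = 1: RHS = 9, y in [3, 20]  -> 2 point(s)
  x = 2: RHS = 12, y in [9, 14]  -> 2 point(s)
  x = 3: RHS = 4, y in [2, 21]  -> 2 point(s)
  x = 5: RHS = 2, y in [5, 18]  -> 2 point(s)
  x = 8: RHS = 9, y in [3, 20]  -> 2 point(s)
  x = 10: RHS = 6, y in [11, 12]  -> 2 point(s)
  x = 12: RHS = 13, y in [6, 17]  -> 2 point(s)
  x = 13: RHS = 18, y in [8, 15]  -> 2 point(s)
  x = 14: RHS = 9, y in [3, 20]  -> 2 point(s)
  x = 17: RHS = 4, y in [2, 21]  -> 2 point(s)
  x = 21: RHS = 12, y in [9, 14]  -> 2 point(s)
Affine points: 24. Add the point at infinity: total = 25.

#E(F_23) = 25


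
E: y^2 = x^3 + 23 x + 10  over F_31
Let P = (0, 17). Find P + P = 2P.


Doubling: s = (3 x1^2 + a) / (2 y1)
s = (3*0^2 + 23) / (2*17) mod 31 = 18
x3 = s^2 - 2 x1 mod 31 = 18^2 - 2*0 = 14
y3 = s (x1 - x3) - y1 mod 31 = 18 * (0 - 14) - 17 = 10

2P = (14, 10)


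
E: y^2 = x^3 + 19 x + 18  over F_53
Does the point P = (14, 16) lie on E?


Check whether y^2 = x^3 + 19 x + 18 (mod 53) for (x, y) = (14, 16).
LHS: y^2 = 16^2 mod 53 = 44
RHS: x^3 + 19 x + 18 = 14^3 + 19*14 + 18 mod 53 = 7
LHS != RHS

No, not on the curve


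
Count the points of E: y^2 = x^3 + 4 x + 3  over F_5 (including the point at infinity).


For each x in F_5, count y with y^2 = x^3 + 4 x + 3 mod 5:
  x = 2: RHS = 4, y in [2, 3]  -> 2 point(s)
Affine points: 2. Add the point at infinity: total = 3.

#E(F_5) = 3


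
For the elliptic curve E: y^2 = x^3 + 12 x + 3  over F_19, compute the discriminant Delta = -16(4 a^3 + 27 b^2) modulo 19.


4 a^3 + 27 b^2 = 4*12^3 + 27*3^2 = 6912 + 243 = 7155
Delta = -16 * (7155) = -114480
Delta mod 19 = 14

Delta = 14 (mod 19)


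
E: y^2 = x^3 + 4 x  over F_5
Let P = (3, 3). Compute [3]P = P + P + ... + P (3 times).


k = 3 = 11_2 (binary, LSB first: 11)
Double-and-add from P = (3, 3):
  bit 0 = 1: acc = O + (3, 3) = (3, 3)
  bit 1 = 1: acc = (3, 3) + (0, 0) = (3, 2)

3P = (3, 2)


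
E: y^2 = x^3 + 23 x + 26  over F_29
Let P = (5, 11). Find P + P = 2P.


Doubling: s = (3 x1^2 + a) / (2 y1)
s = (3*5^2 + 23) / (2*11) mod 29 = 15
x3 = s^2 - 2 x1 mod 29 = 15^2 - 2*5 = 12
y3 = s (x1 - x3) - y1 mod 29 = 15 * (5 - 12) - 11 = 0

2P = (12, 0)


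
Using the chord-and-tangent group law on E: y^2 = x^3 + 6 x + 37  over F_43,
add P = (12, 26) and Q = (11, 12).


P != Q, so use the chord formula.
s = (y2 - y1) / (x2 - x1) = (29) / (42) mod 43 = 14
x3 = s^2 - x1 - x2 mod 43 = 14^2 - 12 - 11 = 1
y3 = s (x1 - x3) - y1 mod 43 = 14 * (12 - 1) - 26 = 42

P + Q = (1, 42)


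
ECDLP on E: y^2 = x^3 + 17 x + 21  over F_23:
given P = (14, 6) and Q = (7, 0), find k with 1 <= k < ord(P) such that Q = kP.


Enumerate multiples of P until we hit Q = (7, 0):
  1P = (14, 6)
  2P = (7, 0)
Match found at i = 2.

k = 2


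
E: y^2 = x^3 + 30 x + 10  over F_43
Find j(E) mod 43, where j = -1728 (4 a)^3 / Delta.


Delta = -16(4 a^3 + 27 b^2) mod 43 = 13
-1728 * (4 a)^3 = -1728 * (4*30)^3 mod 43 = 27
j = 27 * 13^(-1) mod 43 = 12

j = 12 (mod 43)


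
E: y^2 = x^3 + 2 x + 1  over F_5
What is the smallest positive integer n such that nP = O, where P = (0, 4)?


Compute successive multiples of P until we hit O:
  1P = (0, 4)
  2P = (1, 2)
  3P = (3, 2)
  4P = (3, 3)
  5P = (1, 3)
  6P = (0, 1)
  7P = O

ord(P) = 7


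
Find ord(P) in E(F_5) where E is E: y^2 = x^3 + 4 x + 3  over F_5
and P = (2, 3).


Compute successive multiples of P until we hit O:
  1P = (2, 3)
  2P = (2, 2)
  3P = O

ord(P) = 3


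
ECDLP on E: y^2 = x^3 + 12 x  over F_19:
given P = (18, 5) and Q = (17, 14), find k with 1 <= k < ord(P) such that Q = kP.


Enumerate multiples of P until we hit Q = (17, 14):
  1P = (18, 5)
  2P = (9, 18)
  3P = (3, 5)
  4P = (17, 14)
Match found at i = 4.

k = 4


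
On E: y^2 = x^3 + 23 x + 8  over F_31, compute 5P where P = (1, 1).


k = 5 = 101_2 (binary, LSB first: 101)
Double-and-add from P = (1, 1):
  bit 0 = 1: acc = O + (1, 1) = (1, 1)
  bit 1 = 0: acc unchanged = (1, 1)
  bit 2 = 1: acc = (1, 1) + (9, 13) = (0, 16)

5P = (0, 16)


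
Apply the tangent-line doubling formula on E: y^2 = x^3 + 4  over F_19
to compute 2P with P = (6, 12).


Doubling: s = (3 x1^2 + a) / (2 y1)
s = (3*6^2 + 0) / (2*12) mod 19 = 14
x3 = s^2 - 2 x1 mod 19 = 14^2 - 2*6 = 13
y3 = s (x1 - x3) - y1 mod 19 = 14 * (6 - 13) - 12 = 4

2P = (13, 4)


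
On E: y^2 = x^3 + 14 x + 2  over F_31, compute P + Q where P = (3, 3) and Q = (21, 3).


P != Q, so use the chord formula.
s = (y2 - y1) / (x2 - x1) = (0) / (18) mod 31 = 0
x3 = s^2 - x1 - x2 mod 31 = 0^2 - 3 - 21 = 7
y3 = s (x1 - x3) - y1 mod 31 = 0 * (3 - 7) - 3 = 28

P + Q = (7, 28)


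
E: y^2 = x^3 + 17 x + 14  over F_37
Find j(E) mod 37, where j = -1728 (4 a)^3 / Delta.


Delta = -16(4 a^3 + 27 b^2) mod 37 = 15
-1728 * (4 a)^3 = -1728 * (4*17)^3 mod 37 = 29
j = 29 * 15^(-1) mod 37 = 34

j = 34 (mod 37)


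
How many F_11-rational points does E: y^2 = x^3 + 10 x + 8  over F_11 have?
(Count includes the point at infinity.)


For each x in F_11, count y with y^2 = x^3 + 10 x + 8 mod 11:
  x = 2: RHS = 3, y in [5, 6]  -> 2 point(s)
  x = 6: RHS = 9, y in [3, 8]  -> 2 point(s)
  x = 7: RHS = 3, y in [5, 6]  -> 2 point(s)
Affine points: 6. Add the point at infinity: total = 7.

#E(F_11) = 7


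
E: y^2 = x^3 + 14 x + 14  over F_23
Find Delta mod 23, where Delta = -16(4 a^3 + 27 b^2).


4 a^3 + 27 b^2 = 4*14^3 + 27*14^2 = 10976 + 5292 = 16268
Delta = -16 * (16268) = -260288
Delta mod 23 = 3

Delta = 3 (mod 23)


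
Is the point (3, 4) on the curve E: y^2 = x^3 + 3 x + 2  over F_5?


Check whether y^2 = x^3 + 3 x + 2 (mod 5) for (x, y) = (3, 4).
LHS: y^2 = 4^2 mod 5 = 1
RHS: x^3 + 3 x + 2 = 3^3 + 3*3 + 2 mod 5 = 3
LHS != RHS

No, not on the curve


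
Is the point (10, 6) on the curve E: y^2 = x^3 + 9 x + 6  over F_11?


Check whether y^2 = x^3 + 9 x + 6 (mod 11) for (x, y) = (10, 6).
LHS: y^2 = 6^2 mod 11 = 3
RHS: x^3 + 9 x + 6 = 10^3 + 9*10 + 6 mod 11 = 7
LHS != RHS

No, not on the curve


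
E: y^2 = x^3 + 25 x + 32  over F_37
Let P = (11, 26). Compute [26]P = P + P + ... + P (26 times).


k = 26 = 11010_2 (binary, LSB first: 01011)
Double-and-add from P = (11, 26):
  bit 0 = 0: acc unchanged = O
  bit 1 = 1: acc = O + (12, 32) = (12, 32)
  bit 2 = 0: acc unchanged = (12, 32)
  bit 3 = 1: acc = (12, 32) + (32, 35) = (34, 35)
  bit 4 = 1: acc = (34, 35) + (6, 18) = (33, 33)

26P = (33, 33)


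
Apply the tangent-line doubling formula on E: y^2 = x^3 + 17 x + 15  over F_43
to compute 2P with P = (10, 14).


Doubling: s = (3 x1^2 + a) / (2 y1)
s = (3*10^2 + 17) / (2*14) mod 43 = 19
x3 = s^2 - 2 x1 mod 43 = 19^2 - 2*10 = 40
y3 = s (x1 - x3) - y1 mod 43 = 19 * (10 - 40) - 14 = 18

2P = (40, 18)


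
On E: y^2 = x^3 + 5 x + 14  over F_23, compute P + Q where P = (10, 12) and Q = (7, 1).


P != Q, so use the chord formula.
s = (y2 - y1) / (x2 - x1) = (12) / (20) mod 23 = 19
x3 = s^2 - x1 - x2 mod 23 = 19^2 - 10 - 7 = 22
y3 = s (x1 - x3) - y1 mod 23 = 19 * (10 - 22) - 12 = 13

P + Q = (22, 13)


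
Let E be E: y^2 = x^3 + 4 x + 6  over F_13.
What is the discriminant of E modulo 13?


4 a^3 + 27 b^2 = 4*4^3 + 27*6^2 = 256 + 972 = 1228
Delta = -16 * (1228) = -19648
Delta mod 13 = 8

Delta = 8 (mod 13)


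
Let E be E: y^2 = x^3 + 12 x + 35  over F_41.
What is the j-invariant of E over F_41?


Delta = -16(4 a^3 + 27 b^2) mod 41 = 13
-1728 * (4 a)^3 = -1728 * (4*12)^3 mod 41 = 33
j = 33 * 13^(-1) mod 41 = 12

j = 12 (mod 41)


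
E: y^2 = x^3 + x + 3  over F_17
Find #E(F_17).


For each x in F_17, count y with y^2 = x^3 + 1 x + 3 mod 17:
  x = 2: RHS = 13, y in [8, 9]  -> 2 point(s)
  x = 3: RHS = 16, y in [4, 13]  -> 2 point(s)
  x = 6: RHS = 4, y in [2, 15]  -> 2 point(s)
  x = 7: RHS = 13, y in [8, 9]  -> 2 point(s)
  x = 8: RHS = 13, y in [8, 9]  -> 2 point(s)
  x = 11: RHS = 2, y in [6, 11]  -> 2 point(s)
  x = 12: RHS = 9, y in [3, 14]  -> 2 point(s)
  x = 16: RHS = 1, y in [1, 16]  -> 2 point(s)
Affine points: 16. Add the point at infinity: total = 17.

#E(F_17) = 17


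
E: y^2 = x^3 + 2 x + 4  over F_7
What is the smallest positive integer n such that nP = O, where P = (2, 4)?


Compute successive multiples of P until we hit O:
  1P = (2, 4)
  2P = (3, 3)
  3P = (3, 4)
  4P = (2, 3)
  5P = O

ord(P) = 5


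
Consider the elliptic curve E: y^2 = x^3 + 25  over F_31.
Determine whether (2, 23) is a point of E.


Check whether y^2 = x^3 + 0 x + 25 (mod 31) for (x, y) = (2, 23).
LHS: y^2 = 23^2 mod 31 = 2
RHS: x^3 + 0 x + 25 = 2^3 + 0*2 + 25 mod 31 = 2
LHS = RHS

Yes, on the curve


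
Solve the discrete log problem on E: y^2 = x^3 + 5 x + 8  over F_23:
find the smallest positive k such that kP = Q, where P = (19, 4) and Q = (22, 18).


Enumerate multiples of P until we hit Q = (22, 18):
  1P = (19, 4)
  2P = (12, 5)
  3P = (0, 13)
  4P = (22, 18)
Match found at i = 4.

k = 4


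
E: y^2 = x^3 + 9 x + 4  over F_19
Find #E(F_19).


For each x in F_19, count y with y^2 = x^3 + 9 x + 4 mod 19:
  x = 0: RHS = 4, y in [2, 17]  -> 2 point(s)
  x = 2: RHS = 11, y in [7, 12]  -> 2 point(s)
  x = 3: RHS = 1, y in [1, 18]  -> 2 point(s)
  x = 4: RHS = 9, y in [3, 16]  -> 2 point(s)
  x = 7: RHS = 11, y in [7, 12]  -> 2 point(s)
  x = 9: RHS = 16, y in [4, 15]  -> 2 point(s)
  x = 10: RHS = 11, y in [7, 12]  -> 2 point(s)
  x = 11: RHS = 9, y in [3, 16]  -> 2 point(s)
  x = 12: RHS = 16, y in [4, 15]  -> 2 point(s)
  x = 13: RHS = 0, y in [0]  -> 1 point(s)
  x = 14: RHS = 5, y in [9, 10]  -> 2 point(s)
  x = 16: RHS = 7, y in [8, 11]  -> 2 point(s)
  x = 17: RHS = 16, y in [4, 15]  -> 2 point(s)
Affine points: 25. Add the point at infinity: total = 26.

#E(F_19) = 26


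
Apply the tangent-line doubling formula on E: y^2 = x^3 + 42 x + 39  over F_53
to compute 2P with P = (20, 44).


Doubling: s = (3 x1^2 + a) / (2 y1)
s = (3*20^2 + 42) / (2*44) mod 53 = 37
x3 = s^2 - 2 x1 mod 53 = 37^2 - 2*20 = 4
y3 = s (x1 - x3) - y1 mod 53 = 37 * (20 - 4) - 44 = 18

2P = (4, 18)


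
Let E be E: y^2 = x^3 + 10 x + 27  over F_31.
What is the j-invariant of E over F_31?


Delta = -16(4 a^3 + 27 b^2) mod 31 = 16
-1728 * (4 a)^3 = -1728 * (4*10)^3 mod 31 = 4
j = 4 * 16^(-1) mod 31 = 8

j = 8 (mod 31)


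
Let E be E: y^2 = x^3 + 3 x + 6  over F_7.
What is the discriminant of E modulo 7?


4 a^3 + 27 b^2 = 4*3^3 + 27*6^2 = 108 + 972 = 1080
Delta = -16 * (1080) = -17280
Delta mod 7 = 3

Delta = 3 (mod 7)


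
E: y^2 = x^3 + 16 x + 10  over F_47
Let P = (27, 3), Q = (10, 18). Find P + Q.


P != Q, so use the chord formula.
s = (y2 - y1) / (x2 - x1) = (15) / (30) mod 47 = 24
x3 = s^2 - x1 - x2 mod 47 = 24^2 - 27 - 10 = 22
y3 = s (x1 - x3) - y1 mod 47 = 24 * (27 - 22) - 3 = 23

P + Q = (22, 23)


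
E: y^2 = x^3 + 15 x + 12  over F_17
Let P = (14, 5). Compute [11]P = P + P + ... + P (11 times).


k = 11 = 1011_2 (binary, LSB first: 1101)
Double-and-add from P = (14, 5):
  bit 0 = 1: acc = O + (14, 5) = (14, 5)
  bit 1 = 1: acc = (14, 5) + (8, 10) = (16, 8)
  bit 2 = 0: acc unchanged = (16, 8)
  bit 3 = 1: acc = (16, 8) + (5, 12) = (4, 0)

11P = (4, 0)


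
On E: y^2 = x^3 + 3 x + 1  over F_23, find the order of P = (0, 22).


Compute successive multiples of P until we hit O:
  1P = (0, 22)
  2P = (8, 13)
  3P = (8, 10)
  4P = (0, 1)
  5P = O

ord(P) = 5


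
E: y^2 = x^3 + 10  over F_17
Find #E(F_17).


For each x in F_17, count y with y^2 = x^3 + 0 x + 10 mod 17:
  x = 2: RHS = 1, y in [1, 16]  -> 2 point(s)
  x = 5: RHS = 16, y in [4, 13]  -> 2 point(s)
  x = 7: RHS = 13, y in [8, 9]  -> 2 point(s)
  x = 9: RHS = 8, y in [5, 12]  -> 2 point(s)
  x = 11: RHS = 15, y in [7, 10]  -> 2 point(s)
  x = 12: RHS = 4, y in [2, 15]  -> 2 point(s)
  x = 14: RHS = 0, y in [0]  -> 1 point(s)
  x = 15: RHS = 2, y in [6, 11]  -> 2 point(s)
  x = 16: RHS = 9, y in [3, 14]  -> 2 point(s)
Affine points: 17. Add the point at infinity: total = 18.

#E(F_17) = 18


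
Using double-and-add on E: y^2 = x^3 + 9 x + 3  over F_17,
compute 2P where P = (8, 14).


k = 2 = 10_2 (binary, LSB first: 01)
Double-and-add from P = (8, 14):
  bit 0 = 0: acc unchanged = O
  bit 1 = 1: acc = O + (14, 0) = (14, 0)

2P = (14, 0)


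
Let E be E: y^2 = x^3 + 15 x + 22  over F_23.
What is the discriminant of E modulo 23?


4 a^3 + 27 b^2 = 4*15^3 + 27*22^2 = 13500 + 13068 = 26568
Delta = -16 * (26568) = -425088
Delta mod 23 = 21

Delta = 21 (mod 23)


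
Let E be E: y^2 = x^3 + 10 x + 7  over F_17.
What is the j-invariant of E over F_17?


Delta = -16(4 a^3 + 27 b^2) mod 17 = 2
-1728 * (4 a)^3 = -1728 * (4*10)^3 mod 17 = 4
j = 4 * 2^(-1) mod 17 = 2

j = 2 (mod 17)


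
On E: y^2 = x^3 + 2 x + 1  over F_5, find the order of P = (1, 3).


Compute successive multiples of P until we hit O:
  1P = (1, 3)
  2P = (3, 2)
  3P = (0, 4)
  4P = (0, 1)
  5P = (3, 3)
  6P = (1, 2)
  7P = O

ord(P) = 7


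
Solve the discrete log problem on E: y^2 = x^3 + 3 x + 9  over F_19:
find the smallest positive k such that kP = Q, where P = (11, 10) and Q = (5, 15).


Enumerate multiples of P until we hit Q = (5, 15):
  1P = (11, 10)
  2P = (3, 11)
  3P = (16, 12)
  4P = (18, 10)
  5P = (9, 9)
  6P = (4, 3)
  7P = (5, 15)
Match found at i = 7.

k = 7


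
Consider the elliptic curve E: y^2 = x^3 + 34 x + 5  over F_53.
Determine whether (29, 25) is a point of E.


Check whether y^2 = x^3 + 34 x + 5 (mod 53) for (x, y) = (29, 25).
LHS: y^2 = 25^2 mod 53 = 42
RHS: x^3 + 34 x + 5 = 29^3 + 34*29 + 5 mod 53 = 46
LHS != RHS

No, not on the curve


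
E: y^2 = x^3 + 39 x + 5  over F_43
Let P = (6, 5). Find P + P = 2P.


Doubling: s = (3 x1^2 + a) / (2 y1)
s = (3*6^2 + 39) / (2*5) mod 43 = 19
x3 = s^2 - 2 x1 mod 43 = 19^2 - 2*6 = 5
y3 = s (x1 - x3) - y1 mod 43 = 19 * (6 - 5) - 5 = 14

2P = (5, 14)


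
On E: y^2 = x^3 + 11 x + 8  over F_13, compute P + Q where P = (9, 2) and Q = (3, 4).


P != Q, so use the chord formula.
s = (y2 - y1) / (x2 - x1) = (2) / (7) mod 13 = 4
x3 = s^2 - x1 - x2 mod 13 = 4^2 - 9 - 3 = 4
y3 = s (x1 - x3) - y1 mod 13 = 4 * (9 - 4) - 2 = 5

P + Q = (4, 5)


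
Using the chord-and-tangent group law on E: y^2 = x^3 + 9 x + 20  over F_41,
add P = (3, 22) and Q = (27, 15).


P != Q, so use the chord formula.
s = (y2 - y1) / (x2 - x1) = (34) / (24) mod 41 = 39
x3 = s^2 - x1 - x2 mod 41 = 39^2 - 3 - 27 = 15
y3 = s (x1 - x3) - y1 mod 41 = 39 * (3 - 15) - 22 = 2

P + Q = (15, 2)


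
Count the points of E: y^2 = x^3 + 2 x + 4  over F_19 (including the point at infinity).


For each x in F_19, count y with y^2 = x^3 + 2 x + 4 mod 19:
  x = 0: RHS = 4, y in [2, 17]  -> 2 point(s)
  x = 1: RHS = 7, y in [8, 11]  -> 2 point(s)
  x = 2: RHS = 16, y in [4, 15]  -> 2 point(s)
  x = 4: RHS = 0, y in [0]  -> 1 point(s)
  x = 5: RHS = 6, y in [5, 14]  -> 2 point(s)
  x = 6: RHS = 4, y in [2, 17]  -> 2 point(s)
  x = 7: RHS = 0, y in [0]  -> 1 point(s)
  x = 8: RHS = 0, y in [0]  -> 1 point(s)
  x = 10: RHS = 17, y in [6, 13]  -> 2 point(s)
  x = 13: RHS = 4, y in [2, 17]  -> 2 point(s)
  x = 16: RHS = 9, y in [3, 16]  -> 2 point(s)
  x = 17: RHS = 11, y in [7, 12]  -> 2 point(s)
  x = 18: RHS = 1, y in [1, 18]  -> 2 point(s)
Affine points: 23. Add the point at infinity: total = 24.

#E(F_19) = 24


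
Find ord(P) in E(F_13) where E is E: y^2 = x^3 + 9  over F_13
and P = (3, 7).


Compute successive multiples of P until we hit O:
  1P = (3, 7)
  2P = (8, 1)
  3P = (5, 11)
  4P = (9, 7)
  5P = (1, 6)
  6P = (6, 11)
  7P = (0, 10)
  8P = (11, 1)
  ... (continuing to 21P)
  21P = O

ord(P) = 21


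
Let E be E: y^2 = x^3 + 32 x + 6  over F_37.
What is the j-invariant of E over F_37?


Delta = -16(4 a^3 + 27 b^2) mod 37 = 33
-1728 * (4 a)^3 = -1728 * (4*32)^3 mod 37 = 23
j = 23 * 33^(-1) mod 37 = 22

j = 22 (mod 37)


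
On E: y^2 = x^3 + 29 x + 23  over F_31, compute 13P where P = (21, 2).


k = 13 = 1101_2 (binary, LSB first: 1011)
Double-and-add from P = (21, 2):
  bit 0 = 1: acc = O + (21, 2) = (21, 2)
  bit 1 = 0: acc unchanged = (21, 2)
  bit 2 = 1: acc = (21, 2) + (20, 4) = (25, 6)
  bit 3 = 1: acc = (25, 6) + (5, 18) = (15, 19)

13P = (15, 19)


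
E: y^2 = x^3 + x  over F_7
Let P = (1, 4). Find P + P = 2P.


Doubling: s = (3 x1^2 + a) / (2 y1)
s = (3*1^2 + 1) / (2*4) mod 7 = 4
x3 = s^2 - 2 x1 mod 7 = 4^2 - 2*1 = 0
y3 = s (x1 - x3) - y1 mod 7 = 4 * (1 - 0) - 4 = 0

2P = (0, 0)


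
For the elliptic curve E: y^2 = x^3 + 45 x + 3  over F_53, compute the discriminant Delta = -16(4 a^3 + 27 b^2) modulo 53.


4 a^3 + 27 b^2 = 4*45^3 + 27*3^2 = 364500 + 243 = 364743
Delta = -16 * (364743) = -5835888
Delta mod 53 = 48

Delta = 48 (mod 53)


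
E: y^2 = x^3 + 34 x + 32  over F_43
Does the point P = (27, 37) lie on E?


Check whether y^2 = x^3 + 34 x + 32 (mod 43) for (x, y) = (27, 37).
LHS: y^2 = 37^2 mod 43 = 36
RHS: x^3 + 34 x + 32 = 27^3 + 34*27 + 32 mod 43 = 36
LHS = RHS

Yes, on the curve


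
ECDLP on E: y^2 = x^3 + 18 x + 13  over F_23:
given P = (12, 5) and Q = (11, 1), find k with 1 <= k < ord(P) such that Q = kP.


Enumerate multiples of P until we hit Q = (11, 1):
  1P = (12, 5)
  2P = (0, 6)
  3P = (15, 1)
  4P = (8, 5)
  5P = (3, 18)
  6P = (1, 20)
  7P = (13, 11)
  8P = (11, 1)
Match found at i = 8.

k = 8


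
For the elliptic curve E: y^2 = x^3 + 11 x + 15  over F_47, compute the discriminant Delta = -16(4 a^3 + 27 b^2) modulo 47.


4 a^3 + 27 b^2 = 4*11^3 + 27*15^2 = 5324 + 6075 = 11399
Delta = -16 * (11399) = -182384
Delta mod 47 = 23

Delta = 23 (mod 47)


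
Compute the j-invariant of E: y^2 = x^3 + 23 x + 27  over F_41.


Delta = -16(4 a^3 + 27 b^2) mod 41 = 18
-1728 * (4 a)^3 = -1728 * (4*23)^3 mod 41 = 27
j = 27 * 18^(-1) mod 41 = 22

j = 22 (mod 41)


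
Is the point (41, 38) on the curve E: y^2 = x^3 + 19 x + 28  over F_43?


Check whether y^2 = x^3 + 19 x + 28 (mod 43) for (x, y) = (41, 38).
LHS: y^2 = 38^2 mod 43 = 25
RHS: x^3 + 19 x + 28 = 41^3 + 19*41 + 28 mod 43 = 25
LHS = RHS

Yes, on the curve


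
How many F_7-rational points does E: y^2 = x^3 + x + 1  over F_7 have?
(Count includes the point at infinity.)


For each x in F_7, count y with y^2 = x^3 + 1 x + 1 mod 7:
  x = 0: RHS = 1, y in [1, 6]  -> 2 point(s)
  x = 2: RHS = 4, y in [2, 5]  -> 2 point(s)
Affine points: 4. Add the point at infinity: total = 5.

#E(F_7) = 5


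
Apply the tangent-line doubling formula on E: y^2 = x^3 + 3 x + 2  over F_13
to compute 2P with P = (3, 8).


Doubling: s = (3 x1^2 + a) / (2 y1)
s = (3*3^2 + 3) / (2*8) mod 13 = 10
x3 = s^2 - 2 x1 mod 13 = 10^2 - 2*3 = 3
y3 = s (x1 - x3) - y1 mod 13 = 10 * (3 - 3) - 8 = 5

2P = (3, 5)


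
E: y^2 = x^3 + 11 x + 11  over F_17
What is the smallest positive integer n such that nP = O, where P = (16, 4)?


Compute successive multiples of P until we hit O:
  1P = (16, 4)
  2P = (4, 0)
  3P = (16, 13)
  4P = O

ord(P) = 4


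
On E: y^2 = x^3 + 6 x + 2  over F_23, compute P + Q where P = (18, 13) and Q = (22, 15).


P != Q, so use the chord formula.
s = (y2 - y1) / (x2 - x1) = (2) / (4) mod 23 = 12
x3 = s^2 - x1 - x2 mod 23 = 12^2 - 18 - 22 = 12
y3 = s (x1 - x3) - y1 mod 23 = 12 * (18 - 12) - 13 = 13

P + Q = (12, 13)


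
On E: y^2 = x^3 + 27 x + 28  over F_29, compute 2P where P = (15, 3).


k = 2 = 10_2 (binary, LSB first: 01)
Double-and-add from P = (15, 3):
  bit 0 = 0: acc unchanged = O
  bit 1 = 1: acc = O + (0, 12) = (0, 12)

2P = (0, 12)


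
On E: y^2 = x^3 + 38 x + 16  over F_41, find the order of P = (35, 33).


Compute successive multiples of P until we hit O:
  1P = (35, 33)
  2P = (28, 21)
  3P = (37, 28)
  4P = (6, 38)
  5P = (9, 12)
  6P = (17, 32)
  7P = (40, 10)
  8P = (38, 30)
  ... (continuing to 45P)
  45P = O

ord(P) = 45


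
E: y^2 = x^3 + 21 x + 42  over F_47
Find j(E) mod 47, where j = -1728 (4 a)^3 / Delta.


Delta = -16(4 a^3 + 27 b^2) mod 47 = 23
-1728 * (4 a)^3 = -1728 * (4*21)^3 mod 47 = 45
j = 45 * 23^(-1) mod 47 = 4

j = 4 (mod 47)


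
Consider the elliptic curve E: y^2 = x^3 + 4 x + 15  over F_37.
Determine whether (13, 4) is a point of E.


Check whether y^2 = x^3 + 4 x + 15 (mod 37) for (x, y) = (13, 4).
LHS: y^2 = 4^2 mod 37 = 16
RHS: x^3 + 4 x + 15 = 13^3 + 4*13 + 15 mod 37 = 7
LHS != RHS

No, not on the curve


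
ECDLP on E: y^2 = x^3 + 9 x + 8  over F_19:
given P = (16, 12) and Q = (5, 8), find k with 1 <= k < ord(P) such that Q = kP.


Enumerate multiples of P until we hit Q = (5, 8):
  1P = (16, 12)
  2P = (13, 2)
  3P = (18, 13)
  4P = (9, 1)
  5P = (5, 8)
Match found at i = 5.

k = 5


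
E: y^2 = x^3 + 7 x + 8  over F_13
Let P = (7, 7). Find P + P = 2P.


Doubling: s = (3 x1^2 + a) / (2 y1)
s = (3*7^2 + 7) / (2*7) mod 13 = 11
x3 = s^2 - 2 x1 mod 13 = 11^2 - 2*7 = 3
y3 = s (x1 - x3) - y1 mod 13 = 11 * (7 - 3) - 7 = 11

2P = (3, 11)


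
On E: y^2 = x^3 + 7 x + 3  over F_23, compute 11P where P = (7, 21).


k = 11 = 1011_2 (binary, LSB first: 1101)
Double-and-add from P = (7, 21):
  bit 0 = 1: acc = O + (7, 21) = (7, 21)
  bit 1 = 1: acc = (7, 21) + (2, 5) = (4, 7)
  bit 2 = 0: acc unchanged = (4, 7)
  bit 3 = 1: acc = (4, 7) + (5, 18) = (20, 1)

11P = (20, 1)


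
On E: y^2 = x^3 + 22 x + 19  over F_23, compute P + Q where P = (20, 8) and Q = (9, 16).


P != Q, so use the chord formula.
s = (y2 - y1) / (x2 - x1) = (8) / (12) mod 23 = 16
x3 = s^2 - x1 - x2 mod 23 = 16^2 - 20 - 9 = 20
y3 = s (x1 - x3) - y1 mod 23 = 16 * (20 - 20) - 8 = 15

P + Q = (20, 15)


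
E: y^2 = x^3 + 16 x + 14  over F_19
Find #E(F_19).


For each x in F_19, count y with y^2 = x^3 + 16 x + 14 mod 19:
  x = 2: RHS = 16, y in [4, 15]  -> 2 point(s)
  x = 4: RHS = 9, y in [3, 16]  -> 2 point(s)
  x = 11: RHS = 1, y in [1, 18]  -> 2 point(s)
  x = 13: RHS = 6, y in [5, 14]  -> 2 point(s)
  x = 15: RHS = 0, y in [0]  -> 1 point(s)
  x = 18: RHS = 16, y in [4, 15]  -> 2 point(s)
Affine points: 11. Add the point at infinity: total = 12.

#E(F_19) = 12


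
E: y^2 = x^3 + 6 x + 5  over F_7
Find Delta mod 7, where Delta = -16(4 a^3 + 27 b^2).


4 a^3 + 27 b^2 = 4*6^3 + 27*5^2 = 864 + 675 = 1539
Delta = -16 * (1539) = -24624
Delta mod 7 = 2

Delta = 2 (mod 7)


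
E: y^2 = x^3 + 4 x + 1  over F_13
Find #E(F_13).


For each x in F_13, count y with y^2 = x^3 + 4 x + 1 mod 13:
  x = 0: RHS = 1, y in [1, 12]  -> 2 point(s)
  x = 2: RHS = 4, y in [2, 11]  -> 2 point(s)
  x = 3: RHS = 1, y in [1, 12]  -> 2 point(s)
  x = 4: RHS = 3, y in [4, 9]  -> 2 point(s)
  x = 5: RHS = 3, y in [4, 9]  -> 2 point(s)
  x = 8: RHS = 12, y in [5, 8]  -> 2 point(s)
  x = 9: RHS = 12, y in [5, 8]  -> 2 point(s)
  x = 10: RHS = 1, y in [1, 12]  -> 2 point(s)
  x = 12: RHS = 9, y in [3, 10]  -> 2 point(s)
Affine points: 18. Add the point at infinity: total = 19.

#E(F_13) = 19


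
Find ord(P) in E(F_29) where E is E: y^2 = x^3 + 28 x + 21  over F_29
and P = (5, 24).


Compute successive multiples of P until we hit O:
  1P = (5, 24)
  2P = (3, 25)
  3P = (14, 24)
  4P = (10, 5)
  5P = (18, 8)
  6P = (7, 3)
  7P = (4, 9)
  8P = (13, 1)
  ... (continuing to 27P)
  27P = O

ord(P) = 27


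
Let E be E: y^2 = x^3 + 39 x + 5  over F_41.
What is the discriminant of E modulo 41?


4 a^3 + 27 b^2 = 4*39^3 + 27*5^2 = 237276 + 675 = 237951
Delta = -16 * (237951) = -3807216
Delta mod 41 = 3

Delta = 3 (mod 41)


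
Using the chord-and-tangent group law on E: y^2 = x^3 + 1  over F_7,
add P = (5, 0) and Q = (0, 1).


P != Q, so use the chord formula.
s = (y2 - y1) / (x2 - x1) = (1) / (2) mod 7 = 4
x3 = s^2 - x1 - x2 mod 7 = 4^2 - 5 - 0 = 4
y3 = s (x1 - x3) - y1 mod 7 = 4 * (5 - 4) - 0 = 4

P + Q = (4, 4)


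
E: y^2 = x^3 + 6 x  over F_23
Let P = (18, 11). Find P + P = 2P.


Doubling: s = (3 x1^2 + a) / (2 y1)
s = (3*18^2 + 6) / (2*11) mod 23 = 11
x3 = s^2 - 2 x1 mod 23 = 11^2 - 2*18 = 16
y3 = s (x1 - x3) - y1 mod 23 = 11 * (18 - 16) - 11 = 11

2P = (16, 11)


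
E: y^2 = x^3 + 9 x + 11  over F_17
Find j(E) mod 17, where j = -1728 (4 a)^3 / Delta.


Delta = -16(4 a^3 + 27 b^2) mod 17 = 12
-1728 * (4 a)^3 = -1728 * (4*9)^3 mod 17 = 14
j = 14 * 12^(-1) mod 17 = 4

j = 4 (mod 17)


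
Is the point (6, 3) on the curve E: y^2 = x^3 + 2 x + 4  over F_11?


Check whether y^2 = x^3 + 2 x + 4 (mod 11) for (x, y) = (6, 3).
LHS: y^2 = 3^2 mod 11 = 9
RHS: x^3 + 2 x + 4 = 6^3 + 2*6 + 4 mod 11 = 1
LHS != RHS

No, not on the curve


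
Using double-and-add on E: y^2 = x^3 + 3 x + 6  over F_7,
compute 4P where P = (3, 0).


k = 4 = 100_2 (binary, LSB first: 001)
Double-and-add from P = (3, 0):
  bit 0 = 0: acc unchanged = O
  bit 1 = 0: acc unchanged = O
  bit 2 = 1: acc = O + O = O

4P = O


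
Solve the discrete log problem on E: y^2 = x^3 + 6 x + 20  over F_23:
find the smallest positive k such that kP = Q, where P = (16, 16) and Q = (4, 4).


Enumerate multiples of P until we hit Q = (4, 4):
  1P = (16, 16)
  2P = (4, 4)
Match found at i = 2.

k = 2


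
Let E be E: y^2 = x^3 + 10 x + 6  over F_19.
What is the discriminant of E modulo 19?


4 a^3 + 27 b^2 = 4*10^3 + 27*6^2 = 4000 + 972 = 4972
Delta = -16 * (4972) = -79552
Delta mod 19 = 1

Delta = 1 (mod 19)


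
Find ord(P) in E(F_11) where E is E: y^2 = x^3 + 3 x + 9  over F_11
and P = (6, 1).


Compute successive multiples of P until we hit O:
  1P = (6, 1)
  2P = (2, 1)
  3P = (3, 10)
  4P = (0, 3)
  5P = (10, 4)
  6P = (10, 7)
  7P = (0, 8)
  8P = (3, 1)
  ... (continuing to 11P)
  11P = O

ord(P) = 11


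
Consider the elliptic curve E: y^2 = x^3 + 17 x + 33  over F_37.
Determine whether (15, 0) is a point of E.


Check whether y^2 = x^3 + 17 x + 33 (mod 37) for (x, y) = (15, 0).
LHS: y^2 = 0^2 mod 37 = 0
RHS: x^3 + 17 x + 33 = 15^3 + 17*15 + 33 mod 37 = 0
LHS = RHS

Yes, on the curve


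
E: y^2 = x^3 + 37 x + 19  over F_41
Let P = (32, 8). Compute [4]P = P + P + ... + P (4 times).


k = 4 = 100_2 (binary, LSB first: 001)
Double-and-add from P = (32, 8):
  bit 0 = 0: acc unchanged = O
  bit 1 = 0: acc unchanged = O
  bit 2 = 1: acc = O + (32, 33) = (32, 33)

4P = (32, 33)


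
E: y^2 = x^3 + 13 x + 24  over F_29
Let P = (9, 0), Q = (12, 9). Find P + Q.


P != Q, so use the chord formula.
s = (y2 - y1) / (x2 - x1) = (9) / (3) mod 29 = 3
x3 = s^2 - x1 - x2 mod 29 = 3^2 - 9 - 12 = 17
y3 = s (x1 - x3) - y1 mod 29 = 3 * (9 - 17) - 0 = 5

P + Q = (17, 5)


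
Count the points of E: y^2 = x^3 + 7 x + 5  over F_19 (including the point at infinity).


For each x in F_19, count y with y^2 = x^3 + 7 x + 5 mod 19:
  x = 0: RHS = 5, y in [9, 10]  -> 2 point(s)
  x = 6: RHS = 16, y in [4, 15]  -> 2 point(s)
  x = 7: RHS = 17, y in [6, 13]  -> 2 point(s)
  x = 10: RHS = 11, y in [7, 12]  -> 2 point(s)
  x = 11: RHS = 7, y in [8, 11]  -> 2 point(s)
  x = 14: RHS = 16, y in [4, 15]  -> 2 point(s)
  x = 18: RHS = 16, y in [4, 15]  -> 2 point(s)
Affine points: 14. Add the point at infinity: total = 15.

#E(F_19) = 15


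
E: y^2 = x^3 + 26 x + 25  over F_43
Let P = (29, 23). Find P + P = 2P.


Doubling: s = (3 x1^2 + a) / (2 y1)
s = (3*29^2 + 26) / (2*23) mod 43 = 4
x3 = s^2 - 2 x1 mod 43 = 4^2 - 2*29 = 1
y3 = s (x1 - x3) - y1 mod 43 = 4 * (29 - 1) - 23 = 3

2P = (1, 3)


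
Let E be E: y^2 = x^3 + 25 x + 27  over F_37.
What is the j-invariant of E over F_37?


Delta = -16(4 a^3 + 27 b^2) mod 37 = 15
-1728 * (4 a)^3 = -1728 * (4*25)^3 mod 37 = 11
j = 11 * 15^(-1) mod 37 = 18

j = 18 (mod 37)


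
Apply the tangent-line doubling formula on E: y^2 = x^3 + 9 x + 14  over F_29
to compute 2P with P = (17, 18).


Doubling: s = (3 x1^2 + a) / (2 y1)
s = (3*17^2 + 9) / (2*18) mod 29 = 5
x3 = s^2 - 2 x1 mod 29 = 5^2 - 2*17 = 20
y3 = s (x1 - x3) - y1 mod 29 = 5 * (17 - 20) - 18 = 25

2P = (20, 25)


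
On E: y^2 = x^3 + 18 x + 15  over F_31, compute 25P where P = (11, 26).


k = 25 = 11001_2 (binary, LSB first: 10011)
Double-and-add from P = (11, 26):
  bit 0 = 1: acc = O + (11, 26) = (11, 26)
  bit 1 = 0: acc unchanged = (11, 26)
  bit 2 = 0: acc unchanged = (11, 26)
  bit 3 = 1: acc = (11, 26) + (15, 8) = (2, 11)
  bit 4 = 1: acc = (2, 11) + (20, 6) = (13, 11)

25P = (13, 11)


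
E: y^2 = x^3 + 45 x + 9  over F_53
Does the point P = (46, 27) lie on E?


Check whether y^2 = x^3 + 45 x + 9 (mod 53) for (x, y) = (46, 27).
LHS: y^2 = 27^2 mod 53 = 40
RHS: x^3 + 45 x + 9 = 46^3 + 45*46 + 9 mod 53 = 40
LHS = RHS

Yes, on the curve


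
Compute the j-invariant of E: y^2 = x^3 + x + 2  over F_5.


Delta = -16(4 a^3 + 27 b^2) mod 5 = 3
-1728 * (4 a)^3 = -1728 * (4*1)^3 mod 5 = 3
j = 3 * 3^(-1) mod 5 = 1

j = 1 (mod 5)


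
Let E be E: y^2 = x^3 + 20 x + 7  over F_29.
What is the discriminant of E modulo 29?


4 a^3 + 27 b^2 = 4*20^3 + 27*7^2 = 32000 + 1323 = 33323
Delta = -16 * (33323) = -533168
Delta mod 29 = 26

Delta = 26 (mod 29)


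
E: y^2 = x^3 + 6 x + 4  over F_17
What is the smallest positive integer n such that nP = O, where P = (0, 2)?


Compute successive multiples of P until we hit O:
  1P = (0, 2)
  2P = (15, 1)
  3P = (15, 16)
  4P = (0, 15)
  5P = O

ord(P) = 5


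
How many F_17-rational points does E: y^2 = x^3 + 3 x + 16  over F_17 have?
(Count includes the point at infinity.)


For each x in F_17, count y with y^2 = x^3 + 3 x + 16 mod 17:
  x = 0: RHS = 16, y in [4, 13]  -> 2 point(s)
  x = 2: RHS = 13, y in [8, 9]  -> 2 point(s)
  x = 3: RHS = 1, y in [1, 16]  -> 2 point(s)
  x = 8: RHS = 8, y in [5, 12]  -> 2 point(s)
  x = 10: RHS = 9, y in [3, 14]  -> 2 point(s)
  x = 13: RHS = 8, y in [5, 12]  -> 2 point(s)
  x = 15: RHS = 2, y in [6, 11]  -> 2 point(s)
Affine points: 14. Add the point at infinity: total = 15.

#E(F_17) = 15


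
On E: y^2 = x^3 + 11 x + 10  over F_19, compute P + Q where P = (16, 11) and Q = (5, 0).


P != Q, so use the chord formula.
s = (y2 - y1) / (x2 - x1) = (8) / (8) mod 19 = 1
x3 = s^2 - x1 - x2 mod 19 = 1^2 - 16 - 5 = 18
y3 = s (x1 - x3) - y1 mod 19 = 1 * (16 - 18) - 11 = 6

P + Q = (18, 6)


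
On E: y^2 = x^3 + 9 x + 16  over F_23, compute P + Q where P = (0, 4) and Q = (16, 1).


P != Q, so use the chord formula.
s = (y2 - y1) / (x2 - x1) = (20) / (16) mod 23 = 7
x3 = s^2 - x1 - x2 mod 23 = 7^2 - 0 - 16 = 10
y3 = s (x1 - x3) - y1 mod 23 = 7 * (0 - 10) - 4 = 18

P + Q = (10, 18)


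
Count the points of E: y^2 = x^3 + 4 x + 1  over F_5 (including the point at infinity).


For each x in F_5, count y with y^2 = x^3 + 4 x + 1 mod 5:
  x = 0: RHS = 1, y in [1, 4]  -> 2 point(s)
  x = 1: RHS = 1, y in [1, 4]  -> 2 point(s)
  x = 3: RHS = 0, y in [0]  -> 1 point(s)
  x = 4: RHS = 1, y in [1, 4]  -> 2 point(s)
Affine points: 7. Add the point at infinity: total = 8.

#E(F_5) = 8


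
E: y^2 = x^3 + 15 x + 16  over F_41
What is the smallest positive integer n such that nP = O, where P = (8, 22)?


Compute successive multiples of P until we hit O:
  1P = (8, 22)
  2P = (30, 18)
  3P = (1, 14)
  4P = (40, 0)
  5P = (1, 27)
  6P = (30, 23)
  7P = (8, 19)
  8P = O

ord(P) = 8


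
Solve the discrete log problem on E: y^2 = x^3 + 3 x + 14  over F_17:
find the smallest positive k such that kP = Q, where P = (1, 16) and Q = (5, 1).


Enumerate multiples of P until we hit Q = (5, 1):
  1P = (1, 16)
  2P = (7, 2)
  3P = (5, 16)
  4P = (11, 1)
  5P = (3, 4)
  6P = (15, 0)
  7P = (3, 13)
  8P = (11, 16)
  9P = (5, 1)
Match found at i = 9.

k = 9


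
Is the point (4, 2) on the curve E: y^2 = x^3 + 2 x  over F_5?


Check whether y^2 = x^3 + 2 x + 0 (mod 5) for (x, y) = (4, 2).
LHS: y^2 = 2^2 mod 5 = 4
RHS: x^3 + 2 x + 0 = 4^3 + 2*4 + 0 mod 5 = 2
LHS != RHS

No, not on the curve


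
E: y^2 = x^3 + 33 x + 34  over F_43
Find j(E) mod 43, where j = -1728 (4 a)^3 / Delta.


Delta = -16(4 a^3 + 27 b^2) mod 43 = 26
-1728 * (4 a)^3 = -1728 * (4*33)^3 mod 43 = 42
j = 42 * 26^(-1) mod 43 = 38

j = 38 (mod 43)


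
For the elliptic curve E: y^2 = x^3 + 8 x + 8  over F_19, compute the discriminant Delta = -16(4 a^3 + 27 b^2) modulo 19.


4 a^3 + 27 b^2 = 4*8^3 + 27*8^2 = 2048 + 1728 = 3776
Delta = -16 * (3776) = -60416
Delta mod 19 = 4

Delta = 4 (mod 19)


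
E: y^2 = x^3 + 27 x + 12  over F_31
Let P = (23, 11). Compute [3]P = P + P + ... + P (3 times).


k = 3 = 11_2 (binary, LSB first: 11)
Double-and-add from P = (23, 11):
  bit 0 = 1: acc = O + (23, 11) = (23, 11)
  bit 1 = 1: acc = (23, 11) + (26, 0) = (23, 20)

3P = (23, 20)


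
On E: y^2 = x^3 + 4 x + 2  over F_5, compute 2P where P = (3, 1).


Doubling: s = (3 x1^2 + a) / (2 y1)
s = (3*3^2 + 4) / (2*1) mod 5 = 3
x3 = s^2 - 2 x1 mod 5 = 3^2 - 2*3 = 3
y3 = s (x1 - x3) - y1 mod 5 = 3 * (3 - 3) - 1 = 4

2P = (3, 4)


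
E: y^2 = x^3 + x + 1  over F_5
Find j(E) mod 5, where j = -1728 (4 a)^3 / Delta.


Delta = -16(4 a^3 + 27 b^2) mod 5 = 4
-1728 * (4 a)^3 = -1728 * (4*1)^3 mod 5 = 3
j = 3 * 4^(-1) mod 5 = 2

j = 2 (mod 5)


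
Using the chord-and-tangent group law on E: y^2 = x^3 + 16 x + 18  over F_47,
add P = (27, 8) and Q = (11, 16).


P != Q, so use the chord formula.
s = (y2 - y1) / (x2 - x1) = (8) / (31) mod 47 = 23
x3 = s^2 - x1 - x2 mod 47 = 23^2 - 27 - 11 = 21
y3 = s (x1 - x3) - y1 mod 47 = 23 * (27 - 21) - 8 = 36

P + Q = (21, 36)


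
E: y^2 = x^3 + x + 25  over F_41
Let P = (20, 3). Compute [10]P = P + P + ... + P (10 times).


k = 10 = 1010_2 (binary, LSB first: 0101)
Double-and-add from P = (20, 3):
  bit 0 = 0: acc unchanged = O
  bit 1 = 1: acc = O + (5, 27) = (5, 27)
  bit 2 = 0: acc unchanged = (5, 27)
  bit 3 = 1: acc = (5, 27) + (31, 9) = (13, 29)

10P = (13, 29)


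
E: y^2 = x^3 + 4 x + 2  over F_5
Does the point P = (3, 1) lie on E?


Check whether y^2 = x^3 + 4 x + 2 (mod 5) for (x, y) = (3, 1).
LHS: y^2 = 1^2 mod 5 = 1
RHS: x^3 + 4 x + 2 = 3^3 + 4*3 + 2 mod 5 = 1
LHS = RHS

Yes, on the curve


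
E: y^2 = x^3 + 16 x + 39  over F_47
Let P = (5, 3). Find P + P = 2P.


Doubling: s = (3 x1^2 + a) / (2 y1)
s = (3*5^2 + 16) / (2*3) mod 47 = 23
x3 = s^2 - 2 x1 mod 47 = 23^2 - 2*5 = 2
y3 = s (x1 - x3) - y1 mod 47 = 23 * (5 - 2) - 3 = 19

2P = (2, 19)


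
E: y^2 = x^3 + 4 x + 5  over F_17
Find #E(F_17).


For each x in F_17, count y with y^2 = x^3 + 4 x + 5 mod 17:
  x = 2: RHS = 4, y in [2, 15]  -> 2 point(s)
  x = 4: RHS = 0, y in [0]  -> 1 point(s)
  x = 7: RHS = 2, y in [6, 11]  -> 2 point(s)
  x = 10: RHS = 8, y in [5, 12]  -> 2 point(s)
  x = 12: RHS = 13, y in [8, 9]  -> 2 point(s)
  x = 14: RHS = 0, y in [0]  -> 1 point(s)
  x = 16: RHS = 0, y in [0]  -> 1 point(s)
Affine points: 11. Add the point at infinity: total = 12.

#E(F_17) = 12


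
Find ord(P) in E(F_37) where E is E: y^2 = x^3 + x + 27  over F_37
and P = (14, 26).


Compute successive multiples of P until we hit O:
  1P = (14, 26)
  2P = (12, 18)
  3P = (27, 33)
  4P = (23, 9)
  5P = (36, 32)
  6P = (36, 5)
  7P = (23, 28)
  8P = (27, 4)
  ... (continuing to 11P)
  11P = O

ord(P) = 11


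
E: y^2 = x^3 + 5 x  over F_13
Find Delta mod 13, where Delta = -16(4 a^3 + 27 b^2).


4 a^3 + 27 b^2 = 4*5^3 + 27*0^2 = 500 + 0 = 500
Delta = -16 * (500) = -8000
Delta mod 13 = 8

Delta = 8 (mod 13)


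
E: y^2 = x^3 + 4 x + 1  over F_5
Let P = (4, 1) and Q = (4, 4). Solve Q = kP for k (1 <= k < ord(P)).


Enumerate multiples of P until we hit Q = (4, 4):
  1P = (4, 1)
  2P = (3, 0)
  3P = (4, 4)
Match found at i = 3.

k = 3


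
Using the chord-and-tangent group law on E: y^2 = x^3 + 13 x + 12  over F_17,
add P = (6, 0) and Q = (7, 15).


P != Q, so use the chord formula.
s = (y2 - y1) / (x2 - x1) = (15) / (1) mod 17 = 15
x3 = s^2 - x1 - x2 mod 17 = 15^2 - 6 - 7 = 8
y3 = s (x1 - x3) - y1 mod 17 = 15 * (6 - 8) - 0 = 4

P + Q = (8, 4)
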